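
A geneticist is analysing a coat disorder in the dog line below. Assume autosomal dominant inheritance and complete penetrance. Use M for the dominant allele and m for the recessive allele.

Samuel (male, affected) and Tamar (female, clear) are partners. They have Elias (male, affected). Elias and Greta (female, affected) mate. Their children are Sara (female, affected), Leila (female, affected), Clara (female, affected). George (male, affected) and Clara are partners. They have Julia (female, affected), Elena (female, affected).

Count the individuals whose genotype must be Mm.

Obligate heterozygotes: Elias is affected so carries M and received m from Tamar (mm), so Elias is Mm.
Every other individual is either homozygous by phenotype or has at least one consistent homozygous assignment, so the count is 1.

1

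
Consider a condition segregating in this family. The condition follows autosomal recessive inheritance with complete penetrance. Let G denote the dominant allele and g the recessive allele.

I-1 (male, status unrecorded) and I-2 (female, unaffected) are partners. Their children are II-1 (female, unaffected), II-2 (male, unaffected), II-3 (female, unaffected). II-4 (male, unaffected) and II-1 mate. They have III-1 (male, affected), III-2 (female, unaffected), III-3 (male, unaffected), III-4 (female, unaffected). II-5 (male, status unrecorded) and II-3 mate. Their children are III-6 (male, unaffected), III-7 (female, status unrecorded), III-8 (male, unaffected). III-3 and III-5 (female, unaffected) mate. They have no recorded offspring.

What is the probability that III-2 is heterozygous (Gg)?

2/3

II-4 is unaffected so carries G and passed g to III-1 (gg), so II-4 is Gg.
II-1 is unaffected so carries G and passed g to III-1 (gg), so II-1 is Gg.
Their cross gives offspring ratios 1/4 GG : 1/2 Gg : 1/4 gg. Conditioning on III-2 being unaffected, P(Gg) = 1/2 / 3/4 = 2/3.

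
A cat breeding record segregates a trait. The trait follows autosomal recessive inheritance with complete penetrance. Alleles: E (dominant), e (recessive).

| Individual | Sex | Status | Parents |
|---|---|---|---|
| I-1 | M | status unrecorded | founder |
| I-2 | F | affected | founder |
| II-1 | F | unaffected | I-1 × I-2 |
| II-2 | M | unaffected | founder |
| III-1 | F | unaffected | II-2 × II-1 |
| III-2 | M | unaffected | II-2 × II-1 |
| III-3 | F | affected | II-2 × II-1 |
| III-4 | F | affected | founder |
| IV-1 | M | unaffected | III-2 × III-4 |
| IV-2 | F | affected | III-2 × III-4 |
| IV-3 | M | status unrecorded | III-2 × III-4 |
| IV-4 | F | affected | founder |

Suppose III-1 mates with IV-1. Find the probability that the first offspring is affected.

1/6

II-2 is unaffected so carries E and passed e to III-3 (ee), so II-2 is Ee.
II-1 is unaffected so carries E and received e from I-2 (ee), so II-1 is Ee.
III-1 is an unaffected offspring of II-2 (Ee) × II-1 (Ee), whose cross gives 1/4 EE : 1/2 Ee : 1/4 ee; conditioning on being unaffected, III-1 is EE with probability 1/3, Ee with probability 2/3.
IV-1 is unaffected so carries E and received e from III-4 (ee), so IV-1 is Ee.
Summing over parental genotype combinations, P(offspring is affected) = 2/3·1/4 = 1/6.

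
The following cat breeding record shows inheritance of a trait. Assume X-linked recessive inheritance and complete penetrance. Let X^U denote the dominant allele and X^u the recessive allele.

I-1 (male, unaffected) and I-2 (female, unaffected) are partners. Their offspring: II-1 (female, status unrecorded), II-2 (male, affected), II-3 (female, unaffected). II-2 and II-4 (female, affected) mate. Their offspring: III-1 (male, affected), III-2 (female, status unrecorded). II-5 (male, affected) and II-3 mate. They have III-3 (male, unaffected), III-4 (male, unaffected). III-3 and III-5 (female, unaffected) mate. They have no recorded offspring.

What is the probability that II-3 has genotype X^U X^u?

1/5

I-1 is unaffected, so I-1 is X^U Y.
I-2 is unaffected so carries U and passed u to II-2 (X^u Y), so I-2 is X^U X^u.
Their cross gives offspring ratios 1/2 X^U X^U : 1/2 X^U X^u. Conditioning on II-3 being unaffected, P(X^U X^u) = 1/2 / 1 = 1/2 before taking II-3's own offspring into account.
II-5 is affected, so II-5 is X^u Y.
Now use II-3's offspring. Probability of each recorded status — unaffected son III-3: 1/2 if II-3 is X^U X^u, 1 if X^U X^U; unaffected son III-4: 1/2 if II-3 is X^U X^u, 1 if X^U X^U.
Bayes: P(X^U X^u) = 1/2·1/4 / (1/2·1/4 + 1/2·1) = 1/5.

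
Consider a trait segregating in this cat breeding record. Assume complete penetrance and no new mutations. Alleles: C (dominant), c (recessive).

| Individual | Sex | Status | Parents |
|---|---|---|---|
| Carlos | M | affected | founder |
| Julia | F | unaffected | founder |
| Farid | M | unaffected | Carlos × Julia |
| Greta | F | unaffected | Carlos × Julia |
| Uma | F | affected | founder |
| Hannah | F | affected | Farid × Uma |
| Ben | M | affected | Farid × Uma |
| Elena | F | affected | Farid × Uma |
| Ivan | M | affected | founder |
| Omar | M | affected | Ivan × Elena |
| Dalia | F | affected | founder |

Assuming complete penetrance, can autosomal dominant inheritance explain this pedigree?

Yes

A consistent assignment under autosomal dominant exists: Carlos Cc, Julia cc, Farid cc, Greta cc, Uma CC, Hannah Cc, Ben Cc, Elena Cc, Ivan CC, Omar CC, Dalia CC.
In this assignment every recorded phenotype matches its genotype and every non-founder's genotype is obtainable from its parents' genotypes, so the pedigree is consistent.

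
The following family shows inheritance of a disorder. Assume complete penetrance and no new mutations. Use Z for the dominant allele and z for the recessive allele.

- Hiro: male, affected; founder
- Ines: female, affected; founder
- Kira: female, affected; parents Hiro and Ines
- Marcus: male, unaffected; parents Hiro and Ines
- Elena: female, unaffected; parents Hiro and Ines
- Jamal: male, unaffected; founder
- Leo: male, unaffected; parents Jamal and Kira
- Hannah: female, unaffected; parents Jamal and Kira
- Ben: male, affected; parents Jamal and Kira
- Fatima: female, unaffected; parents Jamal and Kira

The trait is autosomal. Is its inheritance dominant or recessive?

dominant

Hiro and Ines are both affected yet have an unaffected child Marcus. Under a recessive model two affected parents are homozygous and every child would be affected, so the trait cannot be recessive.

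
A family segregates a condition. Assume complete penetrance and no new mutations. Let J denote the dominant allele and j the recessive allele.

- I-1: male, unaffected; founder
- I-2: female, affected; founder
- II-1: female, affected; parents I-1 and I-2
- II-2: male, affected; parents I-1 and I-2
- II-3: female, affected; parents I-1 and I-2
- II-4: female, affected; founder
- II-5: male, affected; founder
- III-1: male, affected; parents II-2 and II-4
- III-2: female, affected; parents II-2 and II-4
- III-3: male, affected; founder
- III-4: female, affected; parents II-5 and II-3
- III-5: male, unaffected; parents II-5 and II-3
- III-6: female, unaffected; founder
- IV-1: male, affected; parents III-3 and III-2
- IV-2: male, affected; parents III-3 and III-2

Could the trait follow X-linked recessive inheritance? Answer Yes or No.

Under X-linked recessive, II-1 (affected, female) cannot arise from I-1 (unaffected) × I-2 (affected).

No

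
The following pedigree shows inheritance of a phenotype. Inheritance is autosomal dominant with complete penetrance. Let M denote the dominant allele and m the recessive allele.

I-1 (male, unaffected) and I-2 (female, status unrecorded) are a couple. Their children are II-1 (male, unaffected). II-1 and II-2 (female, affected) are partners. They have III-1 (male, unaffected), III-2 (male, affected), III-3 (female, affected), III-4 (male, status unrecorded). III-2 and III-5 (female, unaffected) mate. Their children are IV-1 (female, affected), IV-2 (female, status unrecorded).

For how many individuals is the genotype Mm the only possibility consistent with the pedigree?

4

Obligate heterozygotes: II-2 is affected so carries M and passed m to III-1 (mm), so II-2 is Mm; III-2 is affected so carries M and received m from II-1 (mm), so III-2 is Mm; III-3 is affected so carries M and received m from II-1 (mm), so III-3 is Mm; IV-1 is affected so carries M and received m from III-5 (mm), so IV-1 is Mm.
Every other individual is either homozygous by phenotype or has at least one consistent homozygous assignment, so the count is 4.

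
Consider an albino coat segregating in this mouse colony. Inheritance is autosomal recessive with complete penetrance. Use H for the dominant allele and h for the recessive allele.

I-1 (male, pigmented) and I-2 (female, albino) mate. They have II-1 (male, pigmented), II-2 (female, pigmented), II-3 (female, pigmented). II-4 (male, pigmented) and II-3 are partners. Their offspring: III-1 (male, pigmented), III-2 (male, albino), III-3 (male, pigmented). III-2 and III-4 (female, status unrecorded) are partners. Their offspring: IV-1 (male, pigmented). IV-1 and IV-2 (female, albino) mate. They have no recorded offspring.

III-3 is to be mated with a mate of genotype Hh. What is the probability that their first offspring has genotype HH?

II-4 is pigmented so carries H and passed h to III-2 (hh), so II-4 is Hh.
II-3 is pigmented so carries H and received h from I-2 (hh), so II-3 is Hh.
III-3 is a pigmented offspring of II-4 (Hh) × II-3 (Hh), whose cross gives 1/4 HH : 1/2 Hh : 1/4 hh; conditioning on being pigmented, III-3 is HH with probability 1/3, Hh with probability 2/3.
Summing over parental genotype combinations, P(offspring has genotype HH) = 1/3·1/2 + 2/3·1/4 = 1/3.

1/3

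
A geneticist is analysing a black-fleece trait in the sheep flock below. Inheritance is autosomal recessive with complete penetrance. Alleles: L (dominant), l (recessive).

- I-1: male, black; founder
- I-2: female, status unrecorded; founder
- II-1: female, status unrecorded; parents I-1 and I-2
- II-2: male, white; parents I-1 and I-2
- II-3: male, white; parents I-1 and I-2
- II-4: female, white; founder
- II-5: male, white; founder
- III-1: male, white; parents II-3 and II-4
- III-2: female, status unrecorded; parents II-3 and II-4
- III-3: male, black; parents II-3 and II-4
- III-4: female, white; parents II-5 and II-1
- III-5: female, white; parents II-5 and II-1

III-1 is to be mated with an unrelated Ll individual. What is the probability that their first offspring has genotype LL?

II-3 is white so carries L and received l from I-1 (ll), so II-3 is Ll.
II-4 is white so carries L and passed l to III-3 (ll), so II-4 is Ll.
III-1 is a white offspring of II-3 (Ll) × II-4 (Ll), whose cross gives 1/4 LL : 1/2 Ll : 1/4 ll; conditioning on being white, III-1 is LL with probability 1/3, Ll with probability 2/3.
Summing over parental genotype combinations, P(offspring has genotype LL) = 1/3·1/2 + 2/3·1/4 = 1/3.

1/3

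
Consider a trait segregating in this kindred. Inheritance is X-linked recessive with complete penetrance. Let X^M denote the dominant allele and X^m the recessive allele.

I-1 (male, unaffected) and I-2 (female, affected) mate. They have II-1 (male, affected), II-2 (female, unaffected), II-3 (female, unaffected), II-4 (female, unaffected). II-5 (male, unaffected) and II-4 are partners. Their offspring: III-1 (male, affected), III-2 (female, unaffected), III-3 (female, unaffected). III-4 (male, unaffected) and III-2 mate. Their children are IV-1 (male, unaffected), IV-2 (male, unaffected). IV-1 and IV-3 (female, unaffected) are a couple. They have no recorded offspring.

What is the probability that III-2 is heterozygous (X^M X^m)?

1/5

II-5 is unaffected, so II-5 is X^M Y.
II-4 is unaffected so carries M and received m from I-2 (X^m X^m), so II-4 is X^M X^m.
Their cross gives offspring ratios 1/2 X^M X^M : 1/2 X^M X^m. Conditioning on III-2 being unaffected, P(X^M X^m) = 1/2 / 1 = 1/2 before taking III-2's own offspring into account.
III-4 is unaffected, so III-4 is X^M Y.
Now use III-2's offspring. Probability of each recorded status — unaffected son IV-1: 1/2 if III-2 is X^M X^m, 1 if X^M X^M; unaffected son IV-2: 1/2 if III-2 is X^M X^m, 1 if X^M X^M.
Bayes: P(X^M X^m) = 1/2·1/4 / (1/2·1/4 + 1/2·1) = 1/5.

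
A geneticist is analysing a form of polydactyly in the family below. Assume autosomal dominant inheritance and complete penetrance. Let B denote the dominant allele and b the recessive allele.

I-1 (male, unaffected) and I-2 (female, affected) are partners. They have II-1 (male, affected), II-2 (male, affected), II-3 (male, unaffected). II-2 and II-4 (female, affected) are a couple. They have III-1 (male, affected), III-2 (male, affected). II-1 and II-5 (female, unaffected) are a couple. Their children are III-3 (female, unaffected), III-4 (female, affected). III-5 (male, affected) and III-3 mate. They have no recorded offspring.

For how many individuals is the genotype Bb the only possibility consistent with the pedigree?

Obligate heterozygotes: I-2 is affected so carries B and passed b to II-3 (bb), so I-2 is Bb; II-1 is affected so carries B and received b from I-1 (bb), so II-1 is Bb; II-2 is affected so carries B and received b from I-1 (bb), so II-2 is Bb; III-4 is affected so carries B and received b from II-5 (bb), so III-4 is Bb.
Every other individual is either homozygous by phenotype or has at least one consistent homozygous assignment, so the count is 4.

4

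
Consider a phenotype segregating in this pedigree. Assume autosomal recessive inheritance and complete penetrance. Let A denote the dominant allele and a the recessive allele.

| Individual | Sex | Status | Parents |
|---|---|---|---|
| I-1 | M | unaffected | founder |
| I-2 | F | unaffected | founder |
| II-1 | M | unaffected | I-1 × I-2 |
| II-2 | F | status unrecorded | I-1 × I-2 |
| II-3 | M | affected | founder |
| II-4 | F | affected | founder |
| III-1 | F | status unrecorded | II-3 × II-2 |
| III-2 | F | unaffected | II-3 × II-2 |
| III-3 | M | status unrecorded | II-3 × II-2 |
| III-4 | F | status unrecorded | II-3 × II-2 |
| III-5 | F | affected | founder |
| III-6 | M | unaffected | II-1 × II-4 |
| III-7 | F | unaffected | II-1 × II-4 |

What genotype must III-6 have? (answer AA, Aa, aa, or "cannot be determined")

Aa

From phenotype alone, III-6 is AA or Aa.
III-6 is unaffected so carries A and received a from II-4 (aa), so III-6 is Aa.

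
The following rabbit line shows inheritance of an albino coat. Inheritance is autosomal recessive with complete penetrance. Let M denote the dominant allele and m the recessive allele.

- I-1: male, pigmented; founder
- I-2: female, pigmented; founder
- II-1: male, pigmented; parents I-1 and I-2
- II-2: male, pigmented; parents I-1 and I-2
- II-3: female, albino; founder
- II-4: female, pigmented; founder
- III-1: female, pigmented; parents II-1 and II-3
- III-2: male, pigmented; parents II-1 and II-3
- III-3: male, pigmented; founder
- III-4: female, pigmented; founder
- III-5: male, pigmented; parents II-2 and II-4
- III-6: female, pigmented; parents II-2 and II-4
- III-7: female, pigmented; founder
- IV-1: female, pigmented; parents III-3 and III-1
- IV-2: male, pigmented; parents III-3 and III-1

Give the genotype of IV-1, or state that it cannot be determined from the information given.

cannot be determined

IV-1's phenotype allows MM or Mm, and no parent or child forces a single allele at both positions; consistent genotype assignments exist with IV-1 as MM or Mm.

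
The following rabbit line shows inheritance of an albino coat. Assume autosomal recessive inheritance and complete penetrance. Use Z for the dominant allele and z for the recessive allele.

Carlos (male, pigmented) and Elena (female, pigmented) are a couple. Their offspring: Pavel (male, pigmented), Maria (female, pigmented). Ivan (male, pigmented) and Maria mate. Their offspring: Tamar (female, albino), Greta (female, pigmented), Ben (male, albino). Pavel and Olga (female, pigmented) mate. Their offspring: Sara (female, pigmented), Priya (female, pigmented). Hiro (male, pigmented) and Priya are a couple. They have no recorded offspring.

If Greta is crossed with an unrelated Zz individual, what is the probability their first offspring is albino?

1/6

Ivan is pigmented so carries Z and passed z to Tamar (zz), so Ivan is Zz.
Maria is pigmented so carries Z and passed z to Tamar (zz), so Maria is Zz.
Greta is a pigmented offspring of Ivan (Zz) × Maria (Zz), whose cross gives 1/4 ZZ : 1/2 Zz : 1/4 zz; conditioning on being pigmented, Greta is ZZ with probability 1/3, Zz with probability 2/3.
Summing over parental genotype combinations, P(offspring is albino) = 2/3·1/4 = 1/6.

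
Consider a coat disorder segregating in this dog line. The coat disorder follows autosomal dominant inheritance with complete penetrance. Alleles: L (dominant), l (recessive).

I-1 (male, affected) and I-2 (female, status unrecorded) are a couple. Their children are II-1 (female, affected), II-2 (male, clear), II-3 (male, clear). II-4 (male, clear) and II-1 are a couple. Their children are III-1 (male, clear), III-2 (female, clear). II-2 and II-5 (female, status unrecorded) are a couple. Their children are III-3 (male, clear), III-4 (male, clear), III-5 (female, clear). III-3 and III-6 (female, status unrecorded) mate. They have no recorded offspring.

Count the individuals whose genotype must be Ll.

Obligate heterozygotes: I-1 is affected so carries L and passed l to II-2 (ll), so I-1 is Ll; II-1 is affected so carries L and passed l to III-1 (ll), so II-1 is Ll.
Every other individual is either homozygous by phenotype or has at least one consistent homozygous assignment, so the count is 2.

2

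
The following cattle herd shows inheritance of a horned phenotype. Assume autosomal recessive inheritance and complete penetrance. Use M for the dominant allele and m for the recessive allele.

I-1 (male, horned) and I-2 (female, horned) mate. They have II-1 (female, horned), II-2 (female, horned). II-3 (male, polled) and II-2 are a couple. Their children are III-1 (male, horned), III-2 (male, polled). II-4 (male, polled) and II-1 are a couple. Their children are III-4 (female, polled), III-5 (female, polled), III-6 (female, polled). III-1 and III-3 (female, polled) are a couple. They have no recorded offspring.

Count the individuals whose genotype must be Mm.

Obligate heterozygotes: II-3 is polled so carries M and passed m to III-1 (mm), so II-3 is Mm; III-2 is polled so carries M and received m from II-2 (mm), so III-2 is Mm; III-4 is polled so carries M and received m from II-1 (mm), so III-4 is Mm; III-5 is polled so carries M and received m from II-1 (mm), so III-5 is Mm; III-6 is polled so carries M and received m from II-1 (mm), so III-6 is Mm.
Every other individual is either homozygous by phenotype or has at least one consistent homozygous assignment, so the count is 5.

5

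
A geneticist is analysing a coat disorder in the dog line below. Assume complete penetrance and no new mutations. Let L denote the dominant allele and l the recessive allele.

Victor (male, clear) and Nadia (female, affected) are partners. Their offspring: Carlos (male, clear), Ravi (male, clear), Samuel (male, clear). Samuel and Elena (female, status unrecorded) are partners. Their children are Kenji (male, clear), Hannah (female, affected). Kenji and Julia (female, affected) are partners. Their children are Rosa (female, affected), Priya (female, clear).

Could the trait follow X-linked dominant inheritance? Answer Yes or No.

Yes

A consistent assignment under X-linked dominant exists: Victor X^l Y, Nadia X^L X^l, Carlos X^l Y, Ravi X^l Y, Samuel X^l Y, Elena X^L X^l, Kenji X^l Y, Hannah X^L X^l, Julia X^L X^l, Rosa X^L X^l, Priya X^l X^l.
In this assignment every recorded phenotype matches its genotype and every non-founder's genotype is obtainable from its parents' genotypes, so the pedigree is consistent.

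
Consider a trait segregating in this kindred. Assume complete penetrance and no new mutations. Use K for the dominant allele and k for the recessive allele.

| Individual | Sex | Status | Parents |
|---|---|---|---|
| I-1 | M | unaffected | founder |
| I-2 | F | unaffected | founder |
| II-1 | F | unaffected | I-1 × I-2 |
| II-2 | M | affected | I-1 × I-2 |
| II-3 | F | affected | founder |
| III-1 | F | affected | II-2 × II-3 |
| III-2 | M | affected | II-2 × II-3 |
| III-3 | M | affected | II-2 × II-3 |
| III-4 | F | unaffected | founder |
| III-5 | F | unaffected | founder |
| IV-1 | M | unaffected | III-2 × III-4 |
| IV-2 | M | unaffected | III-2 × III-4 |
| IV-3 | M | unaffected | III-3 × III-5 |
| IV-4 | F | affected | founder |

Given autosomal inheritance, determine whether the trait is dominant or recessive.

recessive

I-1 and I-2 are both unaffected yet have an affected child II-2. Under dominance, an affected child requires at least one affected parent, so the trait cannot be dominant.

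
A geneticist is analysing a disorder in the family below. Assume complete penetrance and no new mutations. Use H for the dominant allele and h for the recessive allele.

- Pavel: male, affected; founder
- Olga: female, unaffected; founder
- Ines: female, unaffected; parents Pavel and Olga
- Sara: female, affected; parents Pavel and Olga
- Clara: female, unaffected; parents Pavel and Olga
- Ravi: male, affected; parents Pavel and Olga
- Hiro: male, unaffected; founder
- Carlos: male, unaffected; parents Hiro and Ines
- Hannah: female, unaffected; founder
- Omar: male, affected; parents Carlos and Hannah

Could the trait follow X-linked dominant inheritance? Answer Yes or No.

No

Under X-linked dominant, Ines (unaffected, female) cannot arise from Pavel (affected) × Olga (unaffected).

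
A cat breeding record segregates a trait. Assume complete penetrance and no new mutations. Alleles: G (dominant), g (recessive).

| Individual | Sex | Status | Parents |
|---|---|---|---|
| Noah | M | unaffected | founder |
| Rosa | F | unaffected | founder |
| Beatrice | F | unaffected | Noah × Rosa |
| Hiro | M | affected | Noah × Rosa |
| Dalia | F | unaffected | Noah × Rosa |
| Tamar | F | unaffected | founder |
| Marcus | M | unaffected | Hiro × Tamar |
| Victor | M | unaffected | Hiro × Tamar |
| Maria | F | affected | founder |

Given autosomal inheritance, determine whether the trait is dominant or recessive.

recessive

Noah and Rosa are both unaffected yet have an affected child Hiro. Under dominance, an affected child requires at least one affected parent, so the trait cannot be dominant.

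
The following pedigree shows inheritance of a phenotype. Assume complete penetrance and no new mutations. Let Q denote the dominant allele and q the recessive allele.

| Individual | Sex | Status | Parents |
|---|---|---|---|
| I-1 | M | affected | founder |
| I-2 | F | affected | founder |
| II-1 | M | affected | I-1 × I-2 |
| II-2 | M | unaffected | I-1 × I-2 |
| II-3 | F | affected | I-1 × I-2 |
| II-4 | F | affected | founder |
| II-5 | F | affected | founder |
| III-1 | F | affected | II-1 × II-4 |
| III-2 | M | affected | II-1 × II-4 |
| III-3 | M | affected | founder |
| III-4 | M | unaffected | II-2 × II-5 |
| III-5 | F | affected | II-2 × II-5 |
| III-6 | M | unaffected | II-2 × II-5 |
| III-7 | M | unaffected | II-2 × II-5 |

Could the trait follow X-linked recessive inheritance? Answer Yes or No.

Under X-linked recessive, II-2 (unaffected, male) cannot arise from I-1 (affected) × I-2 (affected).

No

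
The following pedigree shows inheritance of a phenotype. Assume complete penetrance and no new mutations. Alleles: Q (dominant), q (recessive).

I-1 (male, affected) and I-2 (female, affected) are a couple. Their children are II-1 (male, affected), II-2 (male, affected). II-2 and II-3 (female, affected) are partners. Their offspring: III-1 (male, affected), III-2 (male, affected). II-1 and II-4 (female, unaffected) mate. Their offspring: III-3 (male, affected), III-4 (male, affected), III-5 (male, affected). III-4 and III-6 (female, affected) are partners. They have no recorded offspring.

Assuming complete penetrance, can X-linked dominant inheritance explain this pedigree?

No

Under X-linked dominant, III-3 (affected, male) cannot arise from II-1 (affected) × II-4 (unaffected).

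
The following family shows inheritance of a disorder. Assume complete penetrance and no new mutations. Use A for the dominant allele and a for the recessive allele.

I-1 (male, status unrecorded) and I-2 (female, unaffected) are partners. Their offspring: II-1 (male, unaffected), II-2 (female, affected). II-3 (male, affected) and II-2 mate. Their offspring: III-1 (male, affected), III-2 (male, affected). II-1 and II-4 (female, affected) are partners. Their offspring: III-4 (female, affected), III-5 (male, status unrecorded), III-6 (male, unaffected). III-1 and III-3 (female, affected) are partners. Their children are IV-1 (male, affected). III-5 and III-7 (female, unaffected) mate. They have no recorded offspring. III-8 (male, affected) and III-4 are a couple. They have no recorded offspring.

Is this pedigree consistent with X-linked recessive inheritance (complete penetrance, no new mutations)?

No

Under X-linked recessive, III-4 (affected, female) cannot arise from II-1 (unaffected) × II-4 (affected).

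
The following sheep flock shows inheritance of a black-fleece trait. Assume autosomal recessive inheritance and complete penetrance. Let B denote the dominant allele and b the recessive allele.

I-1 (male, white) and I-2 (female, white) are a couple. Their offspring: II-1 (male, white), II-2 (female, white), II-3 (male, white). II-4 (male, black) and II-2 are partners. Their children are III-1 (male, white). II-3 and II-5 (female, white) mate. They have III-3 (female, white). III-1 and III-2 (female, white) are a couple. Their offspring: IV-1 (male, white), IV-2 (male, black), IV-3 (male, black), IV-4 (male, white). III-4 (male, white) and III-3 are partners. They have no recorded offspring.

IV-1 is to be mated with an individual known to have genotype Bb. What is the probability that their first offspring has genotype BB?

1/3

III-1 is white so carries B and received b from II-4 (bb), so III-1 is Bb.
III-2 is white so carries B and passed b to IV-2 (bb), so III-2 is Bb.
IV-1 is a white offspring of III-1 (Bb) × III-2 (Bb), whose cross gives 1/4 BB : 1/2 Bb : 1/4 bb; conditioning on being white, IV-1 is BB with probability 1/3, Bb with probability 2/3.
Summing over parental genotype combinations, P(offspring has genotype BB) = 1/3·1/2 + 2/3·1/4 = 1/3.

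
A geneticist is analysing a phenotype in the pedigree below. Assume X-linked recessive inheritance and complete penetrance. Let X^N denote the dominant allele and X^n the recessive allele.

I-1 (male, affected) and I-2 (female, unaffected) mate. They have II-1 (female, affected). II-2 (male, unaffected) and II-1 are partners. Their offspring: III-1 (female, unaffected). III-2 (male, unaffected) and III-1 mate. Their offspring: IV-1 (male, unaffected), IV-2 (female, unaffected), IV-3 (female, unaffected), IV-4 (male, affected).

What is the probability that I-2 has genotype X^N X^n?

I-2 is unaffected so carries N and passed n to II-1 (X^n X^n), so I-2 is X^N X^n, giving P(X^N X^n) = 1.

1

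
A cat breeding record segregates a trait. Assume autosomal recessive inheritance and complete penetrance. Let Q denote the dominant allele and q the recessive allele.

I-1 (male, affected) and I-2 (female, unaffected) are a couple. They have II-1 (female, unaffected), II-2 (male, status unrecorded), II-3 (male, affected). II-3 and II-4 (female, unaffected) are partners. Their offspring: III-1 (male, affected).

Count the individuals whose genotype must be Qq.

3

Obligate heterozygotes: I-2 is unaffected so carries Q and passed q to II-3 (qq), so I-2 is Qq; II-1 is unaffected so carries Q and received q from I-1 (qq), so II-1 is Qq; II-4 is unaffected so carries Q and passed q to III-1 (qq), so II-4 is Qq.
Every other individual is either homozygous by phenotype or has at least one consistent homozygous assignment, so the count is 3.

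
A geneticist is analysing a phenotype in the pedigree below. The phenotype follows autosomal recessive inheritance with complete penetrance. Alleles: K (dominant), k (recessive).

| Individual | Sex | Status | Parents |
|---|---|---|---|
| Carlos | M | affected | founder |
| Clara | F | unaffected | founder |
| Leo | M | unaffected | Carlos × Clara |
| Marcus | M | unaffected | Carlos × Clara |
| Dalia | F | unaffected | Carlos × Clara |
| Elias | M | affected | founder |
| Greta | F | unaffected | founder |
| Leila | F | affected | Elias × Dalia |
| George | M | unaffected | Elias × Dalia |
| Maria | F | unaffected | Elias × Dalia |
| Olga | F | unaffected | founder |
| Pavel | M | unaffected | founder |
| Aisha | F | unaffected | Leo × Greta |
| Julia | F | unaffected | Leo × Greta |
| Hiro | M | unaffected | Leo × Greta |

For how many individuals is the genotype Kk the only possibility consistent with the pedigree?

5

Obligate heterozygotes: Leo is unaffected so carries K and received k from Carlos (kk), so Leo is Kk; Marcus is unaffected so carries K and received k from Carlos (kk), so Marcus is Kk; Dalia is unaffected so carries K and received k from Carlos (kk), so Dalia is Kk; George is unaffected so carries K and received k from Elias (kk), so George is Kk; Maria is unaffected so carries K and received k from Elias (kk), so Maria is Kk.
Every other individual is either homozygous by phenotype or has at least one consistent homozygous assignment, so the count is 5.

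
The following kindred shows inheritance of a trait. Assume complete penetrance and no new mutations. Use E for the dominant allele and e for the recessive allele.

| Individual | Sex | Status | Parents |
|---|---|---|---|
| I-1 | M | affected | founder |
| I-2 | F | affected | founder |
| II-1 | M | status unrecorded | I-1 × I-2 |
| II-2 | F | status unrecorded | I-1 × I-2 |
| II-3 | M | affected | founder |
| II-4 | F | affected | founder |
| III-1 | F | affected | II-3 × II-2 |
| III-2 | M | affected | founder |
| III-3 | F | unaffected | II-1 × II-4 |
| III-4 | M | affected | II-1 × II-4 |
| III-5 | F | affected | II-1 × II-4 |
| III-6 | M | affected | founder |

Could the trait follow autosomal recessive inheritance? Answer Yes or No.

No assignment of genotypes under autosomal recessive satisfies every parent–offspring relationship, so the pedigree is inconsistent.

No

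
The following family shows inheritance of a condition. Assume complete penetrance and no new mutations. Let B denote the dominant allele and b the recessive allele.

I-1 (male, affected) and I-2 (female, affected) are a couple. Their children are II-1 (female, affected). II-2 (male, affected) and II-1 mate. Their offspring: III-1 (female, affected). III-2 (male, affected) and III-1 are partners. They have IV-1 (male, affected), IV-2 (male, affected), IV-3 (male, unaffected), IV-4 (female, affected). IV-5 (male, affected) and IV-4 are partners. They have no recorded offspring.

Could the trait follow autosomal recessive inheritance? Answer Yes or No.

Under autosomal recessive, IV-3 (unaffected, male) cannot arise from III-2 (affected) × III-1 (affected).

No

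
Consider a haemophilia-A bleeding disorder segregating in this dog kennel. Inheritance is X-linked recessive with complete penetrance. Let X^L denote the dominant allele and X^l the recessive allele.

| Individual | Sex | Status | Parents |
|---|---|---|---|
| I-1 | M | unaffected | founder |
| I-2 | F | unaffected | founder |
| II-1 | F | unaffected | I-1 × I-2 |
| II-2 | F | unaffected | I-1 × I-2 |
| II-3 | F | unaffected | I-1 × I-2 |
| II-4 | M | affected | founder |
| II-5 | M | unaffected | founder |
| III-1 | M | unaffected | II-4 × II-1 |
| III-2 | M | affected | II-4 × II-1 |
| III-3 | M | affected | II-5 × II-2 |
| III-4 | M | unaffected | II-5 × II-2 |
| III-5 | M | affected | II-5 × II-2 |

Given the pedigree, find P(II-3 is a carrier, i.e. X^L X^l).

1/2

I-1 is unaffected, so I-1 is X^L Y.
I-2 is unaffected so carries L and passed l to II-1 (X^L X^l, whose L came from I-1), so I-2 is X^L X^l.
Their cross gives offspring ratios 1/2 X^L X^L : 1/2 X^L X^l. Conditioning on II-3 being unaffected, P(X^L X^l) = 1/2 / 1 = 1/2.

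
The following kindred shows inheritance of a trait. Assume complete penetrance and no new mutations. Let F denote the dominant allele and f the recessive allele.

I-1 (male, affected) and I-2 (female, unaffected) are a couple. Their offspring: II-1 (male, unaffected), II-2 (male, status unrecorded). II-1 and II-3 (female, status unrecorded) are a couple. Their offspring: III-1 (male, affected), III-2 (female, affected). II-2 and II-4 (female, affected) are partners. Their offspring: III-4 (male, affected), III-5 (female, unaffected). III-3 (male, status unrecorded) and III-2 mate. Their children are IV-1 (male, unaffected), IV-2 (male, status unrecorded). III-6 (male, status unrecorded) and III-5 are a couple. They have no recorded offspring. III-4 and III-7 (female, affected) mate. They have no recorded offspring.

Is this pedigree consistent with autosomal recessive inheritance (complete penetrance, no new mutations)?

Yes

A consistent assignment under autosomal recessive exists: I-1 ff, I-2 FF, II-1 Ff, II-2 Ff, II-3 Ff, II-4 ff, III-1 ff, III-2 ff, III-3 FF, III-4 ff, III-5 Ff, III-6 FF, III-7 ff, IV-1 Ff, IV-2 Ff.
In this assignment every recorded phenotype matches its genotype and every non-founder's genotype is obtainable from its parents' genotypes, so the pedigree is consistent.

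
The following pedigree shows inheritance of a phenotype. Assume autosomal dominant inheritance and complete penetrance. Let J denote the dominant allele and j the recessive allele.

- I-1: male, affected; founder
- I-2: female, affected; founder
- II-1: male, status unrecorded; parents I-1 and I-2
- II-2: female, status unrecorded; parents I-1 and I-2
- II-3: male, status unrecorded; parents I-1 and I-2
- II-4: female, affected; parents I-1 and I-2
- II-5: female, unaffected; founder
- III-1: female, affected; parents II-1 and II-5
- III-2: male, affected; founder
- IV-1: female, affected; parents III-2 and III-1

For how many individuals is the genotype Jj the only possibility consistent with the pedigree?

Obligate heterozygotes: III-1 is affected so carries J and received j from II-5 (jj), so III-1 is Jj.
Every other individual is either homozygous by phenotype or has at least one consistent homozygous assignment, so the count is 1.

1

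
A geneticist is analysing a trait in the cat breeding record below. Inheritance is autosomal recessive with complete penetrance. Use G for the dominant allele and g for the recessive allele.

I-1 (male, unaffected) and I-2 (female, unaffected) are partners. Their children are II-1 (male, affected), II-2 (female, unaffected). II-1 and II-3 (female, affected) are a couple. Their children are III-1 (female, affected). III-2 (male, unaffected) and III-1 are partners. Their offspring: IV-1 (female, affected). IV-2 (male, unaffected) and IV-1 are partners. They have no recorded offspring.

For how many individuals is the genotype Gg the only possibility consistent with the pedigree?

3

Obligate heterozygotes: I-1 is unaffected so carries G and passed g to II-1 (gg), so I-1 is Gg; I-2 is unaffected so carries G and passed g to II-1 (gg), so I-2 is Gg; III-2 is unaffected so carries G and passed g to IV-1 (gg), so III-2 is Gg.
Every other individual is either homozygous by phenotype or has at least one consistent homozygous assignment, so the count is 3.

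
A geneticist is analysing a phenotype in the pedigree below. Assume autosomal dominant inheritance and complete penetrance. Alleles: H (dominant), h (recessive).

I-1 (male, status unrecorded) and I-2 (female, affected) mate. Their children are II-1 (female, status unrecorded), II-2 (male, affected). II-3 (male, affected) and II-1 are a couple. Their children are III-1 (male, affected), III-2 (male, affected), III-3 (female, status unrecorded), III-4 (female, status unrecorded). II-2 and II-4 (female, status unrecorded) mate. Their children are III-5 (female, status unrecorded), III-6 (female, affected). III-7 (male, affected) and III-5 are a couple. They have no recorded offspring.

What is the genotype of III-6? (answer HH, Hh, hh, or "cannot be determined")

cannot be determined

III-6's phenotype allows HH or Hh, and no parent or child forces a single allele at both positions; consistent genotype assignments exist with III-6 as HH or Hh.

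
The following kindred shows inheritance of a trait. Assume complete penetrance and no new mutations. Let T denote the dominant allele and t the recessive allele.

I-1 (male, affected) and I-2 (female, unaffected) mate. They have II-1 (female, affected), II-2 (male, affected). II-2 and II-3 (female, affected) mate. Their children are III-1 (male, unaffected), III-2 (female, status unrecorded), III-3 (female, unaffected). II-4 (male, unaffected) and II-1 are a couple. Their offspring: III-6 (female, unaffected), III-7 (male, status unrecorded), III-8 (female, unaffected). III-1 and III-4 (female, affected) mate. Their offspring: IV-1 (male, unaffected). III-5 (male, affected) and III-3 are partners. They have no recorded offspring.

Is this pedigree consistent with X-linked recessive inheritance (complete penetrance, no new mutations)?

Under X-linked recessive, III-1 (unaffected, male) cannot arise from II-2 (affected) × II-3 (affected).

No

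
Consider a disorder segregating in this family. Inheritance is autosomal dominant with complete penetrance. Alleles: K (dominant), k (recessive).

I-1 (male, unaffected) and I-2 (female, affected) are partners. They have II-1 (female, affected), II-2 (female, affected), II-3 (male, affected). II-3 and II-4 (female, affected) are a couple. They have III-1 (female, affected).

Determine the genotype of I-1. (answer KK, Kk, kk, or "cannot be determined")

kk

I-1 is unaffected, so I-1 is kk.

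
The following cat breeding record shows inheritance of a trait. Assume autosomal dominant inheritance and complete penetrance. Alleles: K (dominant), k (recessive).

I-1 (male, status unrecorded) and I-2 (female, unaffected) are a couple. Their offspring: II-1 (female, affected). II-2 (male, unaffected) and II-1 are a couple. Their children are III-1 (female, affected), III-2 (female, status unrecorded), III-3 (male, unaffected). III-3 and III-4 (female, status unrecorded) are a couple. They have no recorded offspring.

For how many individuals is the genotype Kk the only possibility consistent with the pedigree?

Obligate heterozygotes: II-1 is affected so carries K and received k from I-2 (kk), so II-1 is Kk; III-1 is affected so carries K and received k from II-2 (kk), so III-1 is Kk.
Every other individual is either homozygous by phenotype or has at least one consistent homozygous assignment, so the count is 2.

2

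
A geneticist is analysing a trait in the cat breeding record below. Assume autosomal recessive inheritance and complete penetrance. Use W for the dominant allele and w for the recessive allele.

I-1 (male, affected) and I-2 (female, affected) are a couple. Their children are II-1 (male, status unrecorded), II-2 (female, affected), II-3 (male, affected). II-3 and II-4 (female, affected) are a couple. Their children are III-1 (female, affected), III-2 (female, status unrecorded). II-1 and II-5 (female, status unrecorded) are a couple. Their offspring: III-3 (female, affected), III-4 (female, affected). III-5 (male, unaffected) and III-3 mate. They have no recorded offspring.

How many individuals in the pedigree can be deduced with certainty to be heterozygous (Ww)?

0

No individual's genotype is forced to Ww by the pedigree, so the count is 0.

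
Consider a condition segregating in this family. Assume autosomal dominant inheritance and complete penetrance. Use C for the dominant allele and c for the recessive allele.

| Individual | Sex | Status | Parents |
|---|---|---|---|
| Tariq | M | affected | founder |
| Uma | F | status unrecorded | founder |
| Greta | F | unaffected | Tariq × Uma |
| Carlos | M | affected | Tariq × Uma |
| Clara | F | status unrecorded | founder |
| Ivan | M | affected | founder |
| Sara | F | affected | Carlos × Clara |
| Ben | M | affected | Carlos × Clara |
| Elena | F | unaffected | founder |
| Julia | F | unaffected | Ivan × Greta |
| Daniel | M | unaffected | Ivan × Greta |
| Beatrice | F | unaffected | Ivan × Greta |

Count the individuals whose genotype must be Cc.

2

Obligate heterozygotes: Tariq is affected so carries C and passed c to Greta (cc), so Tariq is Cc; Ivan is affected so carries C and passed c to Julia (cc), so Ivan is Cc.
Every other individual is either homozygous by phenotype or has at least one consistent homozygous assignment, so the count is 2.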